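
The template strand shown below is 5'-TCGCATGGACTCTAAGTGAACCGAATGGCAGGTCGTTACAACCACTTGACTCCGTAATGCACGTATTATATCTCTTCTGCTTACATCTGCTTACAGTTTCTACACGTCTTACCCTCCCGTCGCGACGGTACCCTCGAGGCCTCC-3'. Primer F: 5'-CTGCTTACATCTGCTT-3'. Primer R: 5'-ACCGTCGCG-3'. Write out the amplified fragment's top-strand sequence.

The forward primer matches the template at positions 77–92.
Reverse complement of the reverse primer: CGCGACGGT. This occurs on the top strand at positions 121–129.
The product is the template from position 77 through 129 (53 bp).

5'-CTGCTTACATCTGCTTACAGTTTCTACACGTCTTACCCTCCCGTCGCGACGGT-3'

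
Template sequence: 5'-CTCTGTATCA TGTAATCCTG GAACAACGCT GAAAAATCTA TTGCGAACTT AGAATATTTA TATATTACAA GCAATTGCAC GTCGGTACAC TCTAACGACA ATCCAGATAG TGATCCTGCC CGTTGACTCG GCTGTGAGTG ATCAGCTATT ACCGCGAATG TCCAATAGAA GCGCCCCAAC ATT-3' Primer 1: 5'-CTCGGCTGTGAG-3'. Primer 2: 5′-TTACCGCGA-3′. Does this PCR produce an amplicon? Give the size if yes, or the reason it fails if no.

Primer 1 (CTCGGCTGTGAG) matches the top strand at positions 127–138 (3' end points downstream).
Primer 2 (TTACCGCGA) also matches the top strand directly, at positions 149–157 — its reverse complement TCGCGGTAA is not present.
Both primers anneal to the bottom strand with 3' ends pointing the same way, so neither can prime synthesis back toward the other.

No product — both primers anneal to the same strand and extend in the same direction.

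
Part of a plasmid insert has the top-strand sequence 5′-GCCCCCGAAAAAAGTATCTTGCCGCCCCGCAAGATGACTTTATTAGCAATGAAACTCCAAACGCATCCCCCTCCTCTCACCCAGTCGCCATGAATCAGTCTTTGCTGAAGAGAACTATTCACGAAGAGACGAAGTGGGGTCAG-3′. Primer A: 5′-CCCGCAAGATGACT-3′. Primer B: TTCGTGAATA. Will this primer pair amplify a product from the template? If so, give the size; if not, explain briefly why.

Yes — a 100 bp product.

Primer A (CCCGCAAGATGACT) matches the top strand at positions 26–39; it acts as a forward primer.
Primer B's reverse complement is TATTCACGAA, matching the top strand at positions 116–125; it acts as a reverse primer.
The 3' ends face each other across positions 26–125, giving a 100 bp product.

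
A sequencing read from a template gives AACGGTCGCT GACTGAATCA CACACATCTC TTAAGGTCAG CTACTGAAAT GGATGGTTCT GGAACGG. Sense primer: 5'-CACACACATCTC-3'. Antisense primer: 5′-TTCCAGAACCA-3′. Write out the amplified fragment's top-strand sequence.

5'-CACACACATCTCTTAAGGTCAGCTACTGAAATGGATGGTTCTGGAA-3'

The forward primer matches the template at positions 19–30.
The reverse primer's reverse complement is TGGTTCTGGAA, which matches the template at positions 54–64.
The product is the template from position 19 through 64 (46 bp).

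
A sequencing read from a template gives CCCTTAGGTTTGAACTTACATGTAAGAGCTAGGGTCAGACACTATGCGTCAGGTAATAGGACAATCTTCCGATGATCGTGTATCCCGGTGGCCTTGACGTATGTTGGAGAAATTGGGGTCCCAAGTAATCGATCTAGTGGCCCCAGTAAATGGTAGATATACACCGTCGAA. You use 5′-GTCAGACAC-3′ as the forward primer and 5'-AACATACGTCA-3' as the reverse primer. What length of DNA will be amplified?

72 bp

Scanning the template, GTCAGACAC occurs at positions 34–42; this primer anneals to the bottom strand there with its 3' end pointing downstream.
Taking the reverse complement of AACATACGTCA gives TGACGTATGTT, found at positions 95–105 on the template; the primer anneals here to the top strand with its 3' end pointing upstream.
Amplicon spans positions 34–105: 72 bp.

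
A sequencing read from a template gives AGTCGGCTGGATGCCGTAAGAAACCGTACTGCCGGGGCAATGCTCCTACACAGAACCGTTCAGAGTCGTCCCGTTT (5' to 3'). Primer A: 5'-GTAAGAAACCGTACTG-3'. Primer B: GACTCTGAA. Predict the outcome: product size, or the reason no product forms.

Yes — a 52 bp product.

Primer A (GTAAGAAACCGTACTG) matches the top strand at positions 16–31; it acts as a forward primer.
Primer B's reverse complement is TTCAGAGTC, matching the top strand at positions 59–67; it acts as a reverse primer.
The 3' ends face each other across positions 16–67, giving a 52 bp product.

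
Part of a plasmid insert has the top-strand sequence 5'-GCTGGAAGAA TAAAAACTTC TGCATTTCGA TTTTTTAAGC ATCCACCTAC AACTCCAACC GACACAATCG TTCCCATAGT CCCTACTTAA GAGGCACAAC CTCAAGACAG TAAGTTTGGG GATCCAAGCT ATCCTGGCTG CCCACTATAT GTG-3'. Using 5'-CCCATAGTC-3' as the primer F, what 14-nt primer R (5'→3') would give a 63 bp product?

The forward primer binds at positions 73–81, so a 63 bp product ends at position 73 + 63 − 1 = 135.
The reverse primer anneals to the top strand over positions 122–135, i.e. to ATCCAAGCTATCCT.
Its sequence written 5'→3' is the reverse complement: AGGATAGCTTGGAT.

5'-AGGATAGCTTGGAT-3'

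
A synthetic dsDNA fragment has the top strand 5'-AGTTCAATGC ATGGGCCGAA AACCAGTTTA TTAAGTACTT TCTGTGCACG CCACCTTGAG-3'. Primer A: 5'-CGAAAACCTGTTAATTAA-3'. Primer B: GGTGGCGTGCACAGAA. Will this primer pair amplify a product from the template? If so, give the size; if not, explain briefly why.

No product — primer A has no binding site in the template.

Primer A (CGAAAACCTGTTAATTAA) does not match the top strand, and its reverse complement TTAATTAACAGGTTTTCG does not match either.
With no annealing site for primer A, no amplification occurs.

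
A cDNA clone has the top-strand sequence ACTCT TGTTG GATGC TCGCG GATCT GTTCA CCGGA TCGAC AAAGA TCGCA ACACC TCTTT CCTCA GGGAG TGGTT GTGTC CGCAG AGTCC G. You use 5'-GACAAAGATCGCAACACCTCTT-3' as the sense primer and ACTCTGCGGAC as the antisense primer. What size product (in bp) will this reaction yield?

Forward primer GACAAAGATCGCAACACCTCTT is found on the top strand at positions 38–59.
Taking the reverse complement of ACTCTGCGGAC gives GTCCGCAGAGT, found at positions 78–88 on the template; the primer anneals here to the top strand with its 3' end pointing upstream.
Amplicon spans positions 38–88: 51 bp.

51 bp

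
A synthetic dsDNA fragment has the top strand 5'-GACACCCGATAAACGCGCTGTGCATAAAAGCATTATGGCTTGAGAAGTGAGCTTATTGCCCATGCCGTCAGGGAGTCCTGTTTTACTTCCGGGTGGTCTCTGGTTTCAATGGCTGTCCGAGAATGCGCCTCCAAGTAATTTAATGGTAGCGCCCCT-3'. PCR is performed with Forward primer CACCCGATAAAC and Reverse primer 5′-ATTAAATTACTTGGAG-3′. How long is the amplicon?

Forward primer CACCCGATAAAC is found on the top strand at positions 3–14.
Reverse complement of the reverse primer: CTCCAAGTAATTTAAT. This occurs on the top strand at positions 129–144.
The product runs from position 3 to position 144, so its length is 144 − 3 + 1 = 142 bp.

142 bp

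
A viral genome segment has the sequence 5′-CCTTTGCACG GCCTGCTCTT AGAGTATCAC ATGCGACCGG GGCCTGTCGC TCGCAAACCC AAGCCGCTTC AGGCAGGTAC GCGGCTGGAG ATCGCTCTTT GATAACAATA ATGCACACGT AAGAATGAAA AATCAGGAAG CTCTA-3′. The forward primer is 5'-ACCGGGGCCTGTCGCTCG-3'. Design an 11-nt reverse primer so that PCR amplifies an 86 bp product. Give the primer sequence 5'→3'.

The forward primer binds at positions 36–53, so an 86 bp product ends at position 36 + 86 − 1 = 121.
The reverse primer anneals to the top strand over positions 111–121, i.e. to ATGCACACGTA.
Its sequence written 5'→3' is the reverse complement: TACGTGTGCAT.

5'-TACGTGTGCAT-3'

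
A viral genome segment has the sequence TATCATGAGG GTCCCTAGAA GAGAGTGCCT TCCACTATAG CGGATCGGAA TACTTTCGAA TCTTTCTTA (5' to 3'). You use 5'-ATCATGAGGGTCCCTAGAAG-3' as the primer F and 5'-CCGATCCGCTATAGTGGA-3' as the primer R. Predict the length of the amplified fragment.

Forward primer ATCATGAGGGTCCCTAGAAG is found on the top strand at positions 2–21.
Taking the reverse complement of CCGATCCGCTATAGTGGA gives TCCACTATAGCGGATCGG, found at positions 31–48 on the template; the primer anneals here to the top strand with its 3' end pointing upstream.
The product runs from position 2 to position 48, so its length is 48 − 2 + 1 = 47 bp.

47 bp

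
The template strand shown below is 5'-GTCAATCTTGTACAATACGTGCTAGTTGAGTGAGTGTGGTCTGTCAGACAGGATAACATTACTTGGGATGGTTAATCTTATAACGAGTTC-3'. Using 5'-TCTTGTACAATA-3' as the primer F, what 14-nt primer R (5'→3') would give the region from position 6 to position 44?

The product's 3' end on the top strand is position 44.
The reverse primer anneals to the top strand over positions 31–44, i.e. to TGAGTGTGGTCTGT.
Its sequence written 5'→3' is the reverse complement: ACAGACCACACTCA.

5'-ACAGACCACACTCA-3'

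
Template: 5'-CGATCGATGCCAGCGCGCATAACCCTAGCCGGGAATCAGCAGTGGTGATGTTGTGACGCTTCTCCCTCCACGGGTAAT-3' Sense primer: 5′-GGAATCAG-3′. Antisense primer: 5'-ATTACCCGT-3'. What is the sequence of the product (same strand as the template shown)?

The forward primer matches the template at positions 32–39.
The reverse primer's reverse complement is ACGGGTAAT, which matches the template at positions 70–78.
The product is the template from position 32 through 78 (47 bp).

5'-GGAATCAGCAGTGGTGATGTTGTGACGCTTCTCCCTCCACGGGTAAT-3'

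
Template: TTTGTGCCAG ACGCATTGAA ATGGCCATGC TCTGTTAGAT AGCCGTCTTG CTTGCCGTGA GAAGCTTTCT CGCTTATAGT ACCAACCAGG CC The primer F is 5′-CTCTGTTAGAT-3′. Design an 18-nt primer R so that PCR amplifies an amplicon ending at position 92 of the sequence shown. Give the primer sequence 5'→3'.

5'-GGCCTGGTTGGTACTATA-3'

The forward primer binds at positions 30–40; the product's 3' end on the top strand is position 92.
The reverse primer anneals to the top strand over positions 75–92, i.e. to TATAGTACCAACCAGGCC.
Its sequence written 5'→3' is the reverse complement: GGCCTGGTTGGTACTATA.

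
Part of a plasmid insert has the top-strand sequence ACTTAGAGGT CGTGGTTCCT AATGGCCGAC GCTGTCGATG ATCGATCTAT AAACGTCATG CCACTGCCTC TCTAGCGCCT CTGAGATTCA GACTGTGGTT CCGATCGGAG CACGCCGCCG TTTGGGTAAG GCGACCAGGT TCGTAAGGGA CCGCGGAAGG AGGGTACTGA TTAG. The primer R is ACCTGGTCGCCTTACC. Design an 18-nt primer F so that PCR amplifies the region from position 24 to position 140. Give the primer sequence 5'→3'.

5'-GGCCGACGCTGTCGATGA-3'

The reverse primer's reverse complement GGTAAGGCGACCAGGT matches the template at positions 125–140; the product starts at position 24.
The forward primer is identical to the top strand over positions 24–41: GGCCGACGCTGTCGATGA.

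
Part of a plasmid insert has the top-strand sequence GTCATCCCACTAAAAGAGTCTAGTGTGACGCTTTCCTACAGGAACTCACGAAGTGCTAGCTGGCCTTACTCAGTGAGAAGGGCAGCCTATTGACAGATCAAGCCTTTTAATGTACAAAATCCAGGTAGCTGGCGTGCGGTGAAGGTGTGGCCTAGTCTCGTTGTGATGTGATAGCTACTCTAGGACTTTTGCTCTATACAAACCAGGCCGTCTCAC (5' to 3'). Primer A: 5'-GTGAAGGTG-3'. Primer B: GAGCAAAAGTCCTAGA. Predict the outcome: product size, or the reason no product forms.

Yes — a 56 bp product.

Primer A (GTGAAGGTG) matches the top strand at positions 139–147; it acts as a forward primer.
Primer B's reverse complement is TCTAGGACTTTTGCTC, matching the top strand at positions 179–194; it acts as a reverse primer.
The 3' ends face each other across positions 139–194, giving a 56 bp product.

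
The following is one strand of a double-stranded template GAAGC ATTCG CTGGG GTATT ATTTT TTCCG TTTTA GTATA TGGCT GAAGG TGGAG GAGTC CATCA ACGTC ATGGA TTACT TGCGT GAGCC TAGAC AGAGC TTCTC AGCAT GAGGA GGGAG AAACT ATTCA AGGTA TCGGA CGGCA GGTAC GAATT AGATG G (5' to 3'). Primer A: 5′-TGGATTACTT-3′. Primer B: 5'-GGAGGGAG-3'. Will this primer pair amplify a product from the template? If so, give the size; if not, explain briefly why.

Primer A (TGGATTACTT) matches the top strand at positions 72–81 (3' end points downstream).
Primer B (GGAGGGAG) also matches the top strand directly, at positions 113–120 — its reverse complement CTCCCTCC is not present.
Both primers anneal to the bottom strand with 3' ends pointing the same way, so neither can prime synthesis back toward the other.

No product — both primers anneal to the same strand and extend in the same direction.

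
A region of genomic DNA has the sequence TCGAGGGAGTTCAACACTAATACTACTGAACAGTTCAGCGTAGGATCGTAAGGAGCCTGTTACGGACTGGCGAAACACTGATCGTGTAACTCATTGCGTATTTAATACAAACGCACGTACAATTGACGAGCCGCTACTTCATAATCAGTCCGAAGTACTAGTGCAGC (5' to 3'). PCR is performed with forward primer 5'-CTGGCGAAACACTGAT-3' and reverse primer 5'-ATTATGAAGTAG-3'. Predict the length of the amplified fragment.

The forward primer matches the template at positions 67–82.
The reverse primer's reverse complement is CTACTTCATAAT, which matches the template at positions 134–145.
Product length = (reverse-primer end) − (forward-primer start) + 1 = 145 − 67 + 1 = 79 bp.

79 bp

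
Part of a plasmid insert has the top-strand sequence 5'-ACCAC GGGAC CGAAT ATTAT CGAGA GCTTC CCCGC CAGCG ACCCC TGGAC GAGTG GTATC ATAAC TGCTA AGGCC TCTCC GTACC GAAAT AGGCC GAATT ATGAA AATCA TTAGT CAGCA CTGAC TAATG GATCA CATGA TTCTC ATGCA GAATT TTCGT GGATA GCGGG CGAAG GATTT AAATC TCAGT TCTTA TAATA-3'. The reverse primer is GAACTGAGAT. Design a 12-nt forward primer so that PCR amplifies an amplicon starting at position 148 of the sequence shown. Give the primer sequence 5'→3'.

5'-GCAGAATTTTCG-3'

The reverse primer's reverse complement ATCTCAGTTC matches the template at positions 183–192; the product starts at position 148.
The forward primer is identical to the top strand over positions 148–159: GCAGAATTTTCG.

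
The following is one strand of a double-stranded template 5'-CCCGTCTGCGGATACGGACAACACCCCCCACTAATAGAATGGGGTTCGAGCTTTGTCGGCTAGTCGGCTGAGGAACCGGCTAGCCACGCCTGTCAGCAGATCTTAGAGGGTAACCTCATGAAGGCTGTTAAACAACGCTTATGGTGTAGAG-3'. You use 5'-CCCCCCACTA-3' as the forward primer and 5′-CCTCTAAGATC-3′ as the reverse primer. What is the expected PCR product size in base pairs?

86 bp

Forward primer CCCCCCACTA is found on the top strand at positions 24–33.
The reverse primer's reverse complement is GATCTTAGAGG, which matches the template at positions 99–109.
The product runs from position 24 to position 109, so its length is 109 − 24 + 1 = 86 bp.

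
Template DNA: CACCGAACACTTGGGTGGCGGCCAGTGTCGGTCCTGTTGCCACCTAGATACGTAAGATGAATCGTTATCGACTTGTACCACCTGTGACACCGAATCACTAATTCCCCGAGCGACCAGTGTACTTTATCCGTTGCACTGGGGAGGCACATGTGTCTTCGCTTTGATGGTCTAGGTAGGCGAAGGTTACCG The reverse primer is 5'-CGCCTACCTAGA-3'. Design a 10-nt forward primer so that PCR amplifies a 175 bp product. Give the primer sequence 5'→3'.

5'-GAACACTTGG-3'

The reverse primer's reverse complement TCTAGGTAGGCG matches the template at positions 168–179, so the product ends at position 179.
A 175 bp product then starts at position 179 − 175 + 1 = 5.
The forward primer is identical to the top strand there: GAACACTTGG.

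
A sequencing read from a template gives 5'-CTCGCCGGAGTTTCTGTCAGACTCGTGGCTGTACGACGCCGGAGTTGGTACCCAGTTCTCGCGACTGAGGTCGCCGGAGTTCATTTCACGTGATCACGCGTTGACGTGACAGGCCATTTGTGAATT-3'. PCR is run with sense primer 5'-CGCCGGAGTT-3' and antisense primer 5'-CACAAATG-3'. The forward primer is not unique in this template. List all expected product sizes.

The forward primer CGCCGGAGTT matches the top strand at positions 3–12, 37–46, 72–81.
The reverse primer's reverse complement is CATTTGTG, matching at positions 115–122.
Each forward site pairs with the reverse site to give a product ending at position 122: sizes 120, 86, 51 bp.

120 bp, 86 bp, 51 bp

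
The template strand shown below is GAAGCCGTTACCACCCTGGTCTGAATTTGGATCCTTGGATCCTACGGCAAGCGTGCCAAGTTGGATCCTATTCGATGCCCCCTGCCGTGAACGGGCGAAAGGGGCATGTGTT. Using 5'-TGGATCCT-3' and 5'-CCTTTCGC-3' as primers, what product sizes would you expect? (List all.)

The forward primer TGGATCCT matches the top strand at positions 28–35, 36–43, 62–69.
The reverse primer's reverse complement is GCGAAAGG, matching at positions 95–102.
Each forward site pairs with the reverse site to give a product ending at position 102: sizes 75, 67, 41 bp.

75 bp, 67 bp, 41 bp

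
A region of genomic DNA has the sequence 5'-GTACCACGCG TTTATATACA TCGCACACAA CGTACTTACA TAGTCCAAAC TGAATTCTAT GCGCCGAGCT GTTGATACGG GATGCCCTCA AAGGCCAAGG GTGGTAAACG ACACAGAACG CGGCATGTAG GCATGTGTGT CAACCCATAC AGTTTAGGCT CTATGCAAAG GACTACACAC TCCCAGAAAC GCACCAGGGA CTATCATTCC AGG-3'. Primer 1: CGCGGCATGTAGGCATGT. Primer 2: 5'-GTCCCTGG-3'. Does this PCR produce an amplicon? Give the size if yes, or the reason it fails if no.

Primer 1 (CGCGGCATGTAGGCATGT) matches the top strand at positions 119–136; it acts as a forward primer.
Primer 2's reverse complement is CCAGGGAC, matching the top strand at positions 194–201; it acts as a reverse primer.
The 3' ends face each other across positions 119–201, giving an 83 bp product.

Yes — an 83 bp product.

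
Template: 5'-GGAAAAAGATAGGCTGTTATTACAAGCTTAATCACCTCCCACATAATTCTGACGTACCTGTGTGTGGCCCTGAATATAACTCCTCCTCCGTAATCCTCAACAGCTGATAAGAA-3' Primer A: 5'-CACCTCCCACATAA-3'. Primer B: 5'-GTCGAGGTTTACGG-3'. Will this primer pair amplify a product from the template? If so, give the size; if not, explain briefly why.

No product — primer B has no binding site in the template.

Primer B (GTCGAGGTTTACGG) does not match the top strand, and its reverse complement CCGTAAACCTCGAC does not match either.
With no annealing site for primer B, no amplification occurs.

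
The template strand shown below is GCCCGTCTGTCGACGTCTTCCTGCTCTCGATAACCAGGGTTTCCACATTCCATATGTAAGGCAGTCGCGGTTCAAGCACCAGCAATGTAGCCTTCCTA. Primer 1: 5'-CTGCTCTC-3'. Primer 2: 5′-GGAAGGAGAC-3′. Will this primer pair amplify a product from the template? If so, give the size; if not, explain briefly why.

No product — primer 2 has no binding site in the template.

Primer 2 (GGAAGGAGAC) does not match the top strand, and its reverse complement GTCTCCTTCC does not match either.
With no annealing site for primer 2, no amplification occurs.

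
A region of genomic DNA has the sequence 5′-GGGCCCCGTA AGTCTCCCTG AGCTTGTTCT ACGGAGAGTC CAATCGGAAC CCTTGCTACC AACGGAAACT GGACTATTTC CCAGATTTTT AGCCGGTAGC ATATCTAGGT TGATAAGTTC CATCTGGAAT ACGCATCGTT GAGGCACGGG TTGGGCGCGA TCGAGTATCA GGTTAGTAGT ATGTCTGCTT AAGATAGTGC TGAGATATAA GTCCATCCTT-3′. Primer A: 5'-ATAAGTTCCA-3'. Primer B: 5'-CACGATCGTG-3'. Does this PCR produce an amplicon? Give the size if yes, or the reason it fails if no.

Primer B (CACGATCGTG) does not match the top strand, and its reverse complement CACGATCGTG does not match either.
With no annealing site for primer B, no amplification occurs.

No product — primer B has no binding site in the template.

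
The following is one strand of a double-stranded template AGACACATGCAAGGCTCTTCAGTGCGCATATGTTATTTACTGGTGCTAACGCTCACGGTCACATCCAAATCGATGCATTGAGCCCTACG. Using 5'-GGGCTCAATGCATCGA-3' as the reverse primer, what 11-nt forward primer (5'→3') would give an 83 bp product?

The reverse primer's reverse complement TCGATGCATTGAGCCC matches the template at positions 70–85, so the product ends at position 85.
An 83 bp product then starts at position 85 − 83 + 1 = 3.
The forward primer is identical to the top strand there: ACACATGCAAG.

5'-ACACATGCAAG-3'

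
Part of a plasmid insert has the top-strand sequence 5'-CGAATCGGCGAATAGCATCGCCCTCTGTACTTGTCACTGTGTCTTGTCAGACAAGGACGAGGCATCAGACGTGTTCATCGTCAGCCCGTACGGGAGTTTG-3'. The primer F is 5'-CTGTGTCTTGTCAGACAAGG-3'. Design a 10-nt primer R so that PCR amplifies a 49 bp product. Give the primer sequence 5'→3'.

5'-GCTGACGATG-3'

The forward primer binds at positions 37–56, so a 49 bp product ends at position 37 + 49 − 1 = 85.
The reverse primer anneals to the top strand over positions 76–85, i.e. to CATCGTCAGC.
Its sequence written 5'→3' is the reverse complement: GCTGACGATG.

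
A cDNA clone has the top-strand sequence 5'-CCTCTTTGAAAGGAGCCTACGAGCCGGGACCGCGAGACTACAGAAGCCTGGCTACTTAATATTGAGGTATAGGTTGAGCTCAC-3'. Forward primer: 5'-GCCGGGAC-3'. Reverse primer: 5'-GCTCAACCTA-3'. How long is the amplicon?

57 bp

The forward primer matches the template at positions 23–30.
The reverse primer's reverse complement is TAGGTTGAGC, which matches the template at positions 70–79.
Amplicon spans positions 23–79: 57 bp.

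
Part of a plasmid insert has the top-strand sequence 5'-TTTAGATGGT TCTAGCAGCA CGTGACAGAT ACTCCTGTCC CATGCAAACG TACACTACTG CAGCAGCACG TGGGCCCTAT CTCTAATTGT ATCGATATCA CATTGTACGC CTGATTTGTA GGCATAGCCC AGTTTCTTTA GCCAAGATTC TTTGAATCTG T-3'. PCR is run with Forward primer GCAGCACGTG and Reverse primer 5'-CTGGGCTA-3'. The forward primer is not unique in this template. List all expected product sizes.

118 bp, 70 bp

The forward primer GCAGCACGTG matches the top strand at positions 15–24, 63–72.
The reverse primer's reverse complement is TAGCCCAG, matching at positions 125–132.
Each forward site pairs with the reverse site to give a product ending at position 132: sizes 118, 70 bp.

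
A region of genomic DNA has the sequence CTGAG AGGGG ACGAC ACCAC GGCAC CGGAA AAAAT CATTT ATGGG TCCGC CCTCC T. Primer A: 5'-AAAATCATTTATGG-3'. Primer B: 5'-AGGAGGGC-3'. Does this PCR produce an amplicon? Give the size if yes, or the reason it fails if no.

Primer A (AAAATCATTTATGG) matches the top strand at positions 31–44; it acts as a forward primer.
Primer B's reverse complement is GCCCTCCT, matching the top strand at positions 49–56; it acts as a reverse primer.
The 3' ends face each other across positions 31–56, giving a 26 bp product.

Yes — a 26 bp product.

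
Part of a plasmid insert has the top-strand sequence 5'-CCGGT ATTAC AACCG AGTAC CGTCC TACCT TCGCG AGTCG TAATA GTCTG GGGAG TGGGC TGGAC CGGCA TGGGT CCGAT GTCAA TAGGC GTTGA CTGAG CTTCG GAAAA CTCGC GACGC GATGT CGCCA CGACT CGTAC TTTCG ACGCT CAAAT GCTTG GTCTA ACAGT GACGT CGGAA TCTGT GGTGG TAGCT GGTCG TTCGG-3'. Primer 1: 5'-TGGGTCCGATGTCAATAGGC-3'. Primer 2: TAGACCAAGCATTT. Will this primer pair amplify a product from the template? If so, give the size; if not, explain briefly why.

Primer 1 (TGGGTCCGATGTCAATAGGC) matches the top strand at positions 71–90; it acts as a forward primer.
Primer 2's reverse complement is AAATGCTTGGTCTA, matching the top strand at positions 152–165; it acts as a reverse primer.
The 3' ends face each other across positions 71–165, giving a 95 bp product.

Yes — a 95 bp product.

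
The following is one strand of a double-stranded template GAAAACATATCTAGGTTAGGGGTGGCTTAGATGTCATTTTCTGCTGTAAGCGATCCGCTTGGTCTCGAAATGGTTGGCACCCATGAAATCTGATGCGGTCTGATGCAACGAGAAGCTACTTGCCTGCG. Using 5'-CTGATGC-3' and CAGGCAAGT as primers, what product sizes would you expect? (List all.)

The forward primer CTGATGC matches the top strand at positions 90–96, 100–106.
The reverse primer's reverse complement is ACTTGCCTG, matching at positions 118–126.
Each forward site pairs with the reverse site to give a product ending at position 126: sizes 37, 27 bp.

37 bp, 27 bp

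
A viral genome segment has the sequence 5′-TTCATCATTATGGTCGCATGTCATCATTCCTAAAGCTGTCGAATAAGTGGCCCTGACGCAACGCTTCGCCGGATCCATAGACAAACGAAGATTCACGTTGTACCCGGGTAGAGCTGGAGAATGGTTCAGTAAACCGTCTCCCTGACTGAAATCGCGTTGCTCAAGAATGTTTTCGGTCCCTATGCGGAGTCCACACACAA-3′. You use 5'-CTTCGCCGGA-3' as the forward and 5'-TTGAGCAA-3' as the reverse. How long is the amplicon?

Scanning the template, CTTCGCCGGA occurs at positions 64–73; this primer anneals to the bottom strand there with its 3' end pointing downstream.
The reverse primer's reverse complement is TTGCTCAA, which matches the template at positions 157–164.
Amplicon spans positions 64–164: 101 bp.

101 bp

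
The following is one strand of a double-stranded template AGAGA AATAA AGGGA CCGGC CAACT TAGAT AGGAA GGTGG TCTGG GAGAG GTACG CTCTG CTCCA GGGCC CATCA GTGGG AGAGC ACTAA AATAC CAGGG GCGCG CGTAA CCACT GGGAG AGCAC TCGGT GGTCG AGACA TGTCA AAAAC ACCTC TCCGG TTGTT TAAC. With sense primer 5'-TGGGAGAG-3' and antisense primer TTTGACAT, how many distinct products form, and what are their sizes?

Three products: 105 bp, 71 bp, 33 bp

The forward primer TGGGAGAG matches the top strand at positions 43–50, 77–84, 115–122.
The reverse primer's reverse complement is ATGTCAAA, matching at positions 140–147.
Each forward site pairs with the reverse site to give a product ending at position 147: sizes 105, 71, 33 bp.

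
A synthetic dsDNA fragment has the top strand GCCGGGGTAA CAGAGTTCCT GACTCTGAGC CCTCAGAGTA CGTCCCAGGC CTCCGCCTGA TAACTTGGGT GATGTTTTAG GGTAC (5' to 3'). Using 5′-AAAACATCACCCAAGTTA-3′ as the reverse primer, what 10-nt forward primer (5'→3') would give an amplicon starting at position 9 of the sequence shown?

The reverse primer's reverse complement TAACTTGGGTGATGTTTT matches the template at positions 61–78; the product starts at position 9.
The forward primer is identical to the top strand over positions 9–18: AACAGAGTTC.

5'-AACAGAGTTC-3'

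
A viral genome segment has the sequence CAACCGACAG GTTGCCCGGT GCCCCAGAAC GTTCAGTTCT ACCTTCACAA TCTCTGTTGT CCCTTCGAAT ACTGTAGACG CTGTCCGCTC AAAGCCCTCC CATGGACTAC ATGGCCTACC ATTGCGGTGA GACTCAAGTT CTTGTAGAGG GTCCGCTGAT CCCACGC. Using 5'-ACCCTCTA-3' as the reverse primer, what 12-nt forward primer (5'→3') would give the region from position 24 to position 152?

The reverse primer's reverse complement TAGAGGGT matches the template at positions 145–152; the product starts at position 24.
The forward primer is identical to the top strand over positions 24–35: CCAGAACGTTCA.

5'-CCAGAACGTTCA-3'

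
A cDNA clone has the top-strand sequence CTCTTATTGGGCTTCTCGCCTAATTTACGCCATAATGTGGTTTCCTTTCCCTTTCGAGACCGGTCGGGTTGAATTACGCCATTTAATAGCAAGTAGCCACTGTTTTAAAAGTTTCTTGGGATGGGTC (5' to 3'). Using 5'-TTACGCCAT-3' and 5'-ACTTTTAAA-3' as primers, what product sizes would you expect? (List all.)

88 bp, 39 bp

The forward primer TTACGCCAT matches the top strand at positions 25–33, 74–82.
The reverse primer's reverse complement is TTTAAAAGT, matching at positions 104–112.
Each forward site pairs with the reverse site to give a product ending at position 112: sizes 88, 39 bp.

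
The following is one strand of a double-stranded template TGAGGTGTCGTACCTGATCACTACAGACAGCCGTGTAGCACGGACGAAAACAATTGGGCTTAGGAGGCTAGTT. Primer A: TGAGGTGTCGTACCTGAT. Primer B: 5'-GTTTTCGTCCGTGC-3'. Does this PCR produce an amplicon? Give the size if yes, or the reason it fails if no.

Primer A (TGAGGTGTCGTACCTGAT) matches the top strand at positions 1–18; it acts as a forward primer.
Primer B's reverse complement is GCACGGACGAAAAC, matching the top strand at positions 38–51; it acts as a reverse primer.
The 3' ends face each other across positions 1–51, giving a 51 bp product.

Yes — a 51 bp product.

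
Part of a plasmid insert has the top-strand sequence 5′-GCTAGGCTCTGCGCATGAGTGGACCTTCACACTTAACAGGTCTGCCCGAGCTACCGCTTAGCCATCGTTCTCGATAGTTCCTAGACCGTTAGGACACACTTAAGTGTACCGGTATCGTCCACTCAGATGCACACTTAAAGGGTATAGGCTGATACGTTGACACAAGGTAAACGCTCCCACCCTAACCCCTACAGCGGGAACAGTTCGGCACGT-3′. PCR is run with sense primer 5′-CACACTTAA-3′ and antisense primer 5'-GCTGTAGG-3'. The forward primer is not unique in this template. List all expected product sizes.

The forward primer CACACTTAA matches the top strand at positions 28–36, 95–103, 130–138.
The reverse primer's reverse complement is CCTACAGC, matching at positions 188–195.
Each forward site pairs with the reverse site to give a product ending at position 195: sizes 168, 101, 66 bp.

168 bp, 101 bp, 66 bp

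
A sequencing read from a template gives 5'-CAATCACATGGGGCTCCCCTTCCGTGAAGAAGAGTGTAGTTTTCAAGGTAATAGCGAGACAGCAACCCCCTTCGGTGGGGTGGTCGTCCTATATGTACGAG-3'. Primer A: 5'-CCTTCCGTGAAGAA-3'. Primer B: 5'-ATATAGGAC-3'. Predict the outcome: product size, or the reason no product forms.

Yes — a 77 bp product.

Primer A (CCTTCCGTGAAGAA) matches the top strand at positions 18–31; it acts as a forward primer.
Primer B's reverse complement is GTCCTATAT, matching the top strand at positions 86–94; it acts as a reverse primer.
The 3' ends face each other across positions 18–94, giving a 77 bp product.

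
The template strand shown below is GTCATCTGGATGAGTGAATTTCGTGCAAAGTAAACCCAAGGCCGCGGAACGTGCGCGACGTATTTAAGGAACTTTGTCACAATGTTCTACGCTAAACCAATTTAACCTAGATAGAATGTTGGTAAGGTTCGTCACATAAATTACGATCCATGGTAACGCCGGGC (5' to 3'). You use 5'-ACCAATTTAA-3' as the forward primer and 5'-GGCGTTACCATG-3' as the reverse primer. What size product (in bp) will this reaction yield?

65 bp

The forward primer matches the template at positions 96–105.
The reverse primer's reverse complement is CATGGTAACGCC, which matches the template at positions 149–160.
Product length = (reverse-primer end) − (forward-primer start) + 1 = 160 − 96 + 1 = 65 bp.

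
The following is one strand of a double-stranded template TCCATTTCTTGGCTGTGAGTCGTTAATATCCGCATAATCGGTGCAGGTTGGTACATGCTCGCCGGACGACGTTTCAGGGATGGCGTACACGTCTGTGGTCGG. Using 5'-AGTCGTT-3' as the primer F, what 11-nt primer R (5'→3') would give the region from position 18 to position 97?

The product's 3' end on the top strand is position 97.
The reverse primer anneals to the top strand over positions 87–97, i.e. to ACACGTCTGTG.
Its sequence written 5'→3' is the reverse complement: CACAGACGTGT.

5'-CACAGACGTGT-3'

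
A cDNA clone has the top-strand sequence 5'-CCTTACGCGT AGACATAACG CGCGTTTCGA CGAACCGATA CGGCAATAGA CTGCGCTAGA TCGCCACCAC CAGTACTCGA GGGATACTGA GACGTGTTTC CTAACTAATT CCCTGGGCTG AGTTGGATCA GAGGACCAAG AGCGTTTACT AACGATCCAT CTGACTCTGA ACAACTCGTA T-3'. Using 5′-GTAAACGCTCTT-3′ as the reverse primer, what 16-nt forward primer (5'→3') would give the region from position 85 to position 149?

The reverse primer's reverse complement AAGAGCGTTTAC matches the template at positions 138–149; the product starts at position 85.
The forward primer is identical to the top strand over positions 85–100: TACTGAGACGTGTTTC.

5'-TACTGAGACGTGTTTC-3'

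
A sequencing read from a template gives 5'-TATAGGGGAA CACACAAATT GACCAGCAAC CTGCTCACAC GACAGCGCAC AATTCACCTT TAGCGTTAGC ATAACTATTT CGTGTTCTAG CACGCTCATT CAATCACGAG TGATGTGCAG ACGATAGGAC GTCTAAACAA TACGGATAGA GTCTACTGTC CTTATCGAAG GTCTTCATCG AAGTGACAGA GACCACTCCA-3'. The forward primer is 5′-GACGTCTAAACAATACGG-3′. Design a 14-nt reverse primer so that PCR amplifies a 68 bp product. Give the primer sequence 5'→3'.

5'-TGGTCTCTGTCACT-3'

The forward primer binds at positions 128–145, so a 68 bp product ends at position 128 + 68 − 1 = 195.
The reverse primer anneals to the top strand over positions 182–195, i.e. to AGTGACAGAGACCA.
Its sequence written 5'→3' is the reverse complement: TGGTCTCTGTCACT.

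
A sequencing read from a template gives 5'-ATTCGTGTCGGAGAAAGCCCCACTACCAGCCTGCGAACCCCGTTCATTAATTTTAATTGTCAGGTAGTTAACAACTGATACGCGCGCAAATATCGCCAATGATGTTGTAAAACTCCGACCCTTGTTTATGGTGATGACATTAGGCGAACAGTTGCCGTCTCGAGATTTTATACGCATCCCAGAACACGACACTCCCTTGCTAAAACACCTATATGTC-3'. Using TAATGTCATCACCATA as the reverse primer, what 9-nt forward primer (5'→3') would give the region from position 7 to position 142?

The reverse primer's reverse complement TATGGTGATGACATTA matches the template at positions 127–142; the product starts at position 7.
The forward primer is identical to the top strand over positions 7–15: GTCGGAGAA.

5'-GTCGGAGAA-3'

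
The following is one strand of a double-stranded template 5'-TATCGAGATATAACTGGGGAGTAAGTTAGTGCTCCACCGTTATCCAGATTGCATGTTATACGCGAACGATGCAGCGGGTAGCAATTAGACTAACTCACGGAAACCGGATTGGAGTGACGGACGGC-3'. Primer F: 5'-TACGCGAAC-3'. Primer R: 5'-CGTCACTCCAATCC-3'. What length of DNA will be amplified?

The forward primer matches the template at positions 59–67.
Taking the reverse complement of CGTCACTCCAATCC gives GGATTGGAGTGACG, found at positions 106–119 on the template; the primer anneals here to the top strand with its 3' end pointing upstream.
Amplicon spans positions 59–119: 61 bp.

61 bp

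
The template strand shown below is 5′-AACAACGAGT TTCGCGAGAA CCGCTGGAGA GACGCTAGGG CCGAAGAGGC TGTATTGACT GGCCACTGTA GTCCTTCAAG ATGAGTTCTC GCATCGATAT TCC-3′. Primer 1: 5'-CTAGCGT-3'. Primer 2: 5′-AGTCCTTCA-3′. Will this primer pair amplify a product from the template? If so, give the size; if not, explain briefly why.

Primer 1 (CTAGCGT) has reverse complement ACGCTAG, which matches the top strand at positions 32–38; primer 1 anneals to the top strand there with its 3' end pointing upstream toward position 32.
Primer 2 (AGTCCTTCA) matches the top strand directly at positions 70–78; it anneals to the bottom strand with its 3' end pointing downstream toward position 78.
The 3' ends diverge (primer 1 extends toward position 1, primer 2 toward position 103), so the primers never converge on a shared product.

No product — the primers' 3' ends point away from each other.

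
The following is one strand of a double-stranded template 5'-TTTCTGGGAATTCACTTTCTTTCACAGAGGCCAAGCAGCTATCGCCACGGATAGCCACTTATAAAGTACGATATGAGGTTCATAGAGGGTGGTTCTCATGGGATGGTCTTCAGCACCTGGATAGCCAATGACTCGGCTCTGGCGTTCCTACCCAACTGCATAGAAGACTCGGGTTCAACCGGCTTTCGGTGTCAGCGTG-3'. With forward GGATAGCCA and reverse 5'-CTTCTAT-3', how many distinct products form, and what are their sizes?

Two products: 118 bp, 48 bp

The forward primer GGATAGCCA matches the top strand at positions 49–57, 119–127.
The reverse primer's reverse complement is ATAGAAG, matching at positions 160–166.
Each forward site pairs with the reverse site to give a product ending at position 166: sizes 118, 48 bp.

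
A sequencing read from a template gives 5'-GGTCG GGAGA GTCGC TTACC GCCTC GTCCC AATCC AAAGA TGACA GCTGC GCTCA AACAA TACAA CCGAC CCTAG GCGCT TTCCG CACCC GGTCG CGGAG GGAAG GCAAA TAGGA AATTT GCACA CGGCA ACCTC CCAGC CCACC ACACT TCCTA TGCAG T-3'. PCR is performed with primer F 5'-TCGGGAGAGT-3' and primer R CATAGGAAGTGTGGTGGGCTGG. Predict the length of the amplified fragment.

Forward primer TCGGGAGAGT is found on the top strand at positions 3–12.
Reverse complement of the reverse primer: CCAGCCCACCACACTTCCTATG. This occurs on the top strand at positions 136–157.
Amplicon spans positions 3–157: 155 bp.

155 bp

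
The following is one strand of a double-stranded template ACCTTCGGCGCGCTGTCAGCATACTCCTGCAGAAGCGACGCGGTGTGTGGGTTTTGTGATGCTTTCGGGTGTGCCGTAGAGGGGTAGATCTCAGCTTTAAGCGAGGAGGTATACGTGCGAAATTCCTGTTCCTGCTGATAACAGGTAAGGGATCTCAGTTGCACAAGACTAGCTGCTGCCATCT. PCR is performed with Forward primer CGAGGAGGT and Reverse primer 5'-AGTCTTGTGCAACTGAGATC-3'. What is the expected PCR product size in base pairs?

69 bp

Forward primer CGAGGAGGT is found on the top strand at positions 102–110.
Taking the reverse complement of AGTCTTGTGCAACTGAGATC gives GATCTCAGTTGCACAAGACT, found at positions 151–170 on the template; the primer anneals here to the top strand with its 3' end pointing upstream.
Amplicon spans positions 102–170: 69 bp.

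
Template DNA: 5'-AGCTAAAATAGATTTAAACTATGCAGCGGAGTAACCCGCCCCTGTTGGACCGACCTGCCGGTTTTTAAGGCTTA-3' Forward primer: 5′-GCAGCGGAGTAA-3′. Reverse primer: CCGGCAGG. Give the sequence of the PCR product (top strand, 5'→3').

The forward primer matches the template at positions 23–34.
The reverse primer's reverse complement is CCTGCCGG, which matches the template at positions 54–61.
The product is the template from position 23 through 61 (39 bp).

5'-GCAGCGGAGTAACCCGCCCCTGTTGGACCGACCTGCCGG-3'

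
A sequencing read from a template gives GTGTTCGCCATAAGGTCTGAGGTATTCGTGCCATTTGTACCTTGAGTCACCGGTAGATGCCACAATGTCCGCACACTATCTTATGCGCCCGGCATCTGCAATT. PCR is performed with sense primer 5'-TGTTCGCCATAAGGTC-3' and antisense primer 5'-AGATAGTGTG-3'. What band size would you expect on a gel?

Scanning the template, TGTTCGCCATAAGGTC occurs at positions 2–17; this primer anneals to the bottom strand there with its 3' end pointing downstream.
Taking the reverse complement of AGATAGTGTG gives CACACTATCT, found at positions 72–81 on the template; the primer anneals here to the top strand with its 3' end pointing upstream.
Product length = (reverse-primer end) − (forward-primer start) + 1 = 81 − 2 + 1 = 80 bp.

80 bp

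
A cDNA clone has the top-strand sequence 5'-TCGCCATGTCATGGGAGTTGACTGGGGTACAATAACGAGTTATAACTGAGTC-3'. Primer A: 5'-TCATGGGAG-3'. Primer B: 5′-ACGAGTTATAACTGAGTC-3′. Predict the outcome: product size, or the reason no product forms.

Primer A (TCATGGGAG) matches the top strand at positions 9–17 (3' end points downstream).
Primer B (ACGAGTTATAACTGAGTC) also matches the top strand directly, at positions 35–52 — its reverse complement GACTCAGTTATAACTCGT is not present.
Both primers anneal to the bottom strand with 3' ends pointing the same way, so neither can prime synthesis back toward the other.

No product — both primers anneal to the same strand and extend in the same direction.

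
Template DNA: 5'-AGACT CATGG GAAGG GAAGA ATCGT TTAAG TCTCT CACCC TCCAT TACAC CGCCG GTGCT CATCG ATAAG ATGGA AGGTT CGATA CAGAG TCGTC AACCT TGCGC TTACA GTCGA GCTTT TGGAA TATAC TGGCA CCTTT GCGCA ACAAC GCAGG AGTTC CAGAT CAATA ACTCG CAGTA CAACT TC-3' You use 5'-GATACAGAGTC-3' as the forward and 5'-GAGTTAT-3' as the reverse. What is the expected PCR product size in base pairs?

The forward primer matches the template at positions 82–92.
Taking the reverse complement of GAGTTAT gives ATAACTC, found at positions 168–174 on the template; the primer anneals here to the top strand with its 3' end pointing upstream.
Amplicon spans positions 82–174: 93 bp.

93 bp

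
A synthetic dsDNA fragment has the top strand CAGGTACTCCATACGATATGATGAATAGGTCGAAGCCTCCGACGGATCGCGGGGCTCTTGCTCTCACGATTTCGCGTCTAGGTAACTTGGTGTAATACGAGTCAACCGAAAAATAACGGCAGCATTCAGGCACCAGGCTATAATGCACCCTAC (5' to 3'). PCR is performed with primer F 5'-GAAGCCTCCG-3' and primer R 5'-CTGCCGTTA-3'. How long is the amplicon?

91 bp

The forward primer matches the template at positions 32–41.
Taking the reverse complement of CTGCCGTTA gives TAACGGCAG, found at positions 114–122 on the template; the primer anneals here to the top strand with its 3' end pointing upstream.
Amplicon spans positions 32–122: 91 bp.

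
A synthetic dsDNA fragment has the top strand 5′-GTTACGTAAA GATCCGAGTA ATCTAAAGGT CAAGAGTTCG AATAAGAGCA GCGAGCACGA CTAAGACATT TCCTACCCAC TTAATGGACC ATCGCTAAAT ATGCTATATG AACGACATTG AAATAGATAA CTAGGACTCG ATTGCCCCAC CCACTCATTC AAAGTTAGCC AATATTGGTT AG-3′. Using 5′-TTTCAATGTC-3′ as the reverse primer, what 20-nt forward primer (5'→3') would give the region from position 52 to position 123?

The reverse primer's reverse complement GACATTGAAA matches the template at positions 114–123; the product starts at position 52.
The forward primer is identical to the top strand over positions 52–71: CGAGCACGACTAAGACATTT.

5'-CGAGCACGACTAAGACATTT-3'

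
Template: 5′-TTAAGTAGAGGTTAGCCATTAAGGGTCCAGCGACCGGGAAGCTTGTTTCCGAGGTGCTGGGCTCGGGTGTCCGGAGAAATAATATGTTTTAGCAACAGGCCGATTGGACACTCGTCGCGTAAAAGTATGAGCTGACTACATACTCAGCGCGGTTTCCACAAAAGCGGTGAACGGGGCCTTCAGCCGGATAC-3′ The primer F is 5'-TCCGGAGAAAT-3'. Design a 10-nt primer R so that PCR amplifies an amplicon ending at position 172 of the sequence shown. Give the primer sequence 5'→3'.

5'-GTTCACCGCT-3'

The forward primer binds at positions 70–80; the product's 3' end on the top strand is position 172.
The reverse primer anneals to the top strand over positions 163–172, i.e. to AGCGGTGAAC.
Its sequence written 5'→3' is the reverse complement: GTTCACCGCT.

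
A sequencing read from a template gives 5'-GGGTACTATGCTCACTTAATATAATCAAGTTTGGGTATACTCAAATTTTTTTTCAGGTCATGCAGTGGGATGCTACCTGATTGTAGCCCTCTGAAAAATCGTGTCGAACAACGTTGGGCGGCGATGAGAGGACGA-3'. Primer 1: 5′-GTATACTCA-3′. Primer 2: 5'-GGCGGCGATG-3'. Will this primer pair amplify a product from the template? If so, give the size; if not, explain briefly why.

No product — both primers anneal to the same strand and extend in the same direction.

Primer 1 (GTATACTCA) matches the top strand at positions 35–43 (3' end points downstream).
Primer 2 (GGCGGCGATG) also matches the top strand directly, at positions 117–126 — its reverse complement CATCGCCGCC is not present.
Both primers anneal to the bottom strand with 3' ends pointing the same way, so neither can prime synthesis back toward the other.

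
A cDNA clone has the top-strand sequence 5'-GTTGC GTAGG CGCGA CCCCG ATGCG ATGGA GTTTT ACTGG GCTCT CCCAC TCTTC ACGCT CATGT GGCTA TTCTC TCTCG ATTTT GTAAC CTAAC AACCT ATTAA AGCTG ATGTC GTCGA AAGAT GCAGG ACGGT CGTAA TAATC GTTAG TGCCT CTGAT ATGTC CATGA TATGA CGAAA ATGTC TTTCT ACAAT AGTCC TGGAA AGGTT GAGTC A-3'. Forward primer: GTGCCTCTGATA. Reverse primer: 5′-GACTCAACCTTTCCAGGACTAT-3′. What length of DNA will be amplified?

The forward primer matches the template at positions 150–161.
Taking the reverse complement of GACTCAACCTTTCCAGGACTAT gives ATAGTCCTGGAAAGGTTGAGTC, found at positions 194–215 on the template; the primer anneals here to the top strand with its 3' end pointing upstream.
Amplicon spans positions 150–215: 66 bp.

66 bp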